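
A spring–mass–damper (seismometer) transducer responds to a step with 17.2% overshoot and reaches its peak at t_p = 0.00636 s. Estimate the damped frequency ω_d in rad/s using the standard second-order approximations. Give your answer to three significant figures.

t_p = π/ω_d, so ω_d = π/0.00636 = 494 rad/s.

ω_d ≈ 494 rad/s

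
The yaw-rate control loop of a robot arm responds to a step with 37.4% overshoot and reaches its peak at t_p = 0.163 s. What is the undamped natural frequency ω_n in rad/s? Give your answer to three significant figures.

ω_n ≈ 20.2 rad/s

ζ from %OS: ζ = |ln 0.374|/√(π²+ln²0.374) = 0.299.
From t_p = π/ω_d, ω_d = π/0.163 = 19.3 rad/s, so ω_n = ω_d/√(1−ζ²) = 20.2 rad/s.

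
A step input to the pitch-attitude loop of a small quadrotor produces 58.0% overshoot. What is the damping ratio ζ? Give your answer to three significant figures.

ζ ≈ 0.171

Inverting the overshoot relation: ζ = |ln 0.580|/√(π² + ln²0.580) = 0.171.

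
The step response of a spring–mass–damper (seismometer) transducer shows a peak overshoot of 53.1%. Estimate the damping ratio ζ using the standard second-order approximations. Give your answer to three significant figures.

Inverting the overshoot relation: ζ = |ln 0.531|/√(π² + ln²0.531) = 0.198.

ζ ≈ 0.198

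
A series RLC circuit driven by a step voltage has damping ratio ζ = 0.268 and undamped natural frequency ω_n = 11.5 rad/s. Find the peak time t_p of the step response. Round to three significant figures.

The damped frequency is ω_d = ω_n√(1−ζ²) = 11.5·√(1−0.0718) = 11.1 rad/s.
Peak time t_p = π/ω_d = π/11.1 = 0.284 s.

t_p ≈ 0.284 s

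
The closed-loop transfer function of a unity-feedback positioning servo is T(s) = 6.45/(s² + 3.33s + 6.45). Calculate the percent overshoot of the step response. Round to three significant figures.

Comparing the denominator to s² + 2ζω_n s + ω_n²: ω_n = √6.45 = 2.54 rad/s, and 2ζω_n = 3.33 so ζ = 3.33/(2·2.54) = 0.656.
Overshoot: exp(−π·0.656/√(1−0.656²)) = 0.0654, i.e. 6.54%.

%OS ≈ 6.54%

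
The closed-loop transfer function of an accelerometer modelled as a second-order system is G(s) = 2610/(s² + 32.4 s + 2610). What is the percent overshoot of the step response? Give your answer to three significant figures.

Matching coefficients with s² + 2ζω_n s + ω_n² gives ω_n² = 2610 ⇒ ω_n = 51.1 rad/s, and ζ = 32.4/(2ω_n) = 0.317.
%OS = 100 e^{−πζ/√(1−ζ²)} with ζ = 0.317 gives 35.0%.

%OS ≈ 35.0%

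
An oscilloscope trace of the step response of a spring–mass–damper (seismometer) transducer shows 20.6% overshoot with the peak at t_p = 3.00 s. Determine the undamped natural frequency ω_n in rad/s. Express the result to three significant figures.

ω_n ≈ 1.17 rad/s

ζ from %OS: ζ = |ln 0.206|/√(π²+ln²0.206) = 0.449.
t_p = π/ω_d ⇒ ω_d = 1.05 rad/s; then ω_n = ω_d/√(1−ζ²) = 1.17 rad/s.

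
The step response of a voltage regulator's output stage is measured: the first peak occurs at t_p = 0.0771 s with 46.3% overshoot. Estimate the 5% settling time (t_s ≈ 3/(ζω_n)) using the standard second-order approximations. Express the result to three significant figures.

The overshoot fixes ζ = −ln(OS)/√(π²+ln²(OS)) = 0.238.
t_p = π/ω_d ⇒ ω_d = 40.7 rad/s; then ω_n = ω_d/√(1−ζ²) = 42.0 rad/s.
t_s ≈ 3/(ζω_n) = 3/(0.238·42.0) = 0.300 s.

t_s ≈ 0.300 s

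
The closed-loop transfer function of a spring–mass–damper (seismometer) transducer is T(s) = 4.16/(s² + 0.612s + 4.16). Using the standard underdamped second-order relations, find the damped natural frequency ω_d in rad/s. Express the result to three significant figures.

ω_d ≈ 2.02 rad/s

Comparing the denominator to s² + 2ζω_n s + ω_n²: ω_n = √4.16 = 2.04 rad/s, and 2ζω_n = 0.612 so ζ = 0.612/(2·2.04) = 0.150.
ω_d = 2.04·√(1 − 0.150²) = 2.02 rad/s.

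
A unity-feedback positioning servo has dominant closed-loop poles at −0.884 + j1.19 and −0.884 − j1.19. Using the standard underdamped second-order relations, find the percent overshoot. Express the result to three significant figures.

The poles are at −σ ± jω_d with σ = 0.884 and ω_d = 1.19, so ω_n = √(σ²+ω_d²) = 1.48 rad/s and ζ = σ/ω_n = 0.596.
%OS = 100·exp(−πζ/√(1−ζ²)) = 9.69%.

%OS ≈ 9.69%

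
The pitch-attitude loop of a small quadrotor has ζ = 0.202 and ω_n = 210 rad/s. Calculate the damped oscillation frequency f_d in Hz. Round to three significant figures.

f_d ≈ 32.7 Hz

ω_d = ω_n√(1−ζ²) = 210·√0.959 = 206 rad/s.
f_d = ω_d/(2π) = 32.7 Hz.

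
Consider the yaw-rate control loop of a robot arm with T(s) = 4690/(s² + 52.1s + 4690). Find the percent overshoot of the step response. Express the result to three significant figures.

Matching coefficients with s² + 2ζω_n s + ω_n² gives ω_n² = 4690 ⇒ ω_n = 68.5 rad/s, and ζ = 52.1/(2ω_n) = 0.380.
%OS = 100 e^{−πζ/√(1−ζ²)} with ζ = 0.380 gives 27.5%.

%OS ≈ 27.5%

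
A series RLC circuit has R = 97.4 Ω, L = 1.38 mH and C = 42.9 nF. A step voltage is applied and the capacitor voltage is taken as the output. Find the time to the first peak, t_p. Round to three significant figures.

t_p ≈ 0.0000251 s

For a series RLC circuit (capacitor voltage as output), ω_n = 1/√(LC) = 1/√(1.38 mH · 42.9 nF) = 130000 rad/s.
ζ = (R/2)·√(C/L) = (97.4/2)·√(42.9 nF/1.38 mH) = 0.272.
ω_d = ω_n√(1−ζ²) = 125000 rad/s. t_p = π/ω_d = 0.0000251 s.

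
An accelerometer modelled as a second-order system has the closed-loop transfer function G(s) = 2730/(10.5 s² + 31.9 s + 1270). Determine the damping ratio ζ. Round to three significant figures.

Dividing through by 10.5: denominator becomes s² + 3.038 s + 121.0.
So ω_n = √121.0 = 11.0 rad/s and ζ = 3.038/(2·11.0) = 0.138.

ζ ≈ 0.138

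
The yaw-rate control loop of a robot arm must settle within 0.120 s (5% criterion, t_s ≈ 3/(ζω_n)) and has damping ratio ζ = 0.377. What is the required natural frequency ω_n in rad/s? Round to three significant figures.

Rearranging t_s ≈ 3/(ζω_n) gives ω_n = 3/(ζ·t_s) = 3/(0.377 × 0.120) = 66.3 rad/s.

ω_n ≈ 66.3 rad/s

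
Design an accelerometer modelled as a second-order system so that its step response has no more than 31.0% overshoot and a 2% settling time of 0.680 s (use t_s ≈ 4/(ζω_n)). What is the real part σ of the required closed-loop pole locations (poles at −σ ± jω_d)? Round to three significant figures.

The settling-time spec alone fixes σ = ζω_n = 4/t_s = 4/0.680 = 5.88.
(Overshoot then fixes ζ = 0.349 and hence ω_d = σ·√(1−ζ²)/ζ = 15.8 rad/s.)

σ ≈ 5.88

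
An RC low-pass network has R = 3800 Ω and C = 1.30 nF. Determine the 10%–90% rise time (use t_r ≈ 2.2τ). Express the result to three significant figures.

τ = RC = 3800 × 1.30 nF = 0.00000494 s.
t_r ≈ 2.2τ = 0.0000109 s.

t_r ≈ 0.0000109 s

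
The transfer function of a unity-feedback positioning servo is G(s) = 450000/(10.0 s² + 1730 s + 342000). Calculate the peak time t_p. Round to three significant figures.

t_p ≈ 0.0192 s

Dividing through by 10.0: denominator becomes s² + 173.0 s + 34200.
So ω_n = √34200 = 185 rad/s and ζ = 173.0/(2·185) = 0.468.
ω_d = ω_n√(1−ζ²) = 163 rad/s. t_p = π/ω_d = 0.0192 s.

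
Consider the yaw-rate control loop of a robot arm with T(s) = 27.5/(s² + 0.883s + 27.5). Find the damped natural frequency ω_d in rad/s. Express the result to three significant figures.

ω_d ≈ 5.23 rad/s

Matching coefficients with s² + 2ζω_n s + ω_n² gives ω_n² = 27.5 ⇒ ω_n = 5.24 rad/s, and ζ = 0.883/(2ω_n) = 0.0842.
The damped frequency ω_d = ω_n√(1−ζ²) = 5.23 rad/s.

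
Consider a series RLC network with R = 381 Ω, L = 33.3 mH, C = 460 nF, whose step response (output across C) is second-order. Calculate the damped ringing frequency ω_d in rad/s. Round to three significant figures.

ω_d ≈ 5710 rad/s

For a series RLC circuit (capacitor voltage as output), ω_n = 1/√(LC) = 1/√(33.3 mH · 460 nF) = 8080 rad/s.
ζ = (R/2)·√(C/L) = (381/2)·√(460 nF/33.3 mH) = 0.708.
ω_d = ω_n√(1−ζ²) = 5710 rad/s.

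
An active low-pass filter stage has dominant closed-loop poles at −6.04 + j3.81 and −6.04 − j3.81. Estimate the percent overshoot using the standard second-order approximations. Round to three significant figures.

%OS ≈ 0.687%

|pole| = ω_n = √(6.04² + 3.81²) = 7.14 rad/s; ζ = cos θ = σ/ω_n = 0.846.
%OS = 100 e^{−πζ/√(1−ζ²)} with ζ = 0.846 gives 0.687%.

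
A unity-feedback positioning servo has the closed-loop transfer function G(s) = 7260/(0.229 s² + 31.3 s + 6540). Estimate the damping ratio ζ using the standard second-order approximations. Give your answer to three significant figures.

Dividing through by 0.229: denominator becomes s² + 136.7 s + 28560.
So ω_n = √28560 = 169 rad/s and ζ = 136.7/(2·169) = 0.404.

ζ ≈ 0.404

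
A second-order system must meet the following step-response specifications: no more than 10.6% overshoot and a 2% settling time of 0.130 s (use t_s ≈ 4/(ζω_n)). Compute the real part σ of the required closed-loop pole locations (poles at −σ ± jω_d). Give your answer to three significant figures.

The settling-time spec alone fixes σ = ζω_n = 4/t_s = 4/0.130 = 30.8.
(Overshoot then fixes ζ = 0.581 and hence ω_d = σ·√(1−ζ²)/ζ = 43.1 rad/s.)

σ ≈ 30.8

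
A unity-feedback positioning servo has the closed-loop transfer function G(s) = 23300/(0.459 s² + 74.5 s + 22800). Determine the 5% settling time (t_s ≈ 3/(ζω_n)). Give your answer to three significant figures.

t_s ≈ 0.0370 s

Dividing through by 0.459: denominator becomes s² + 162.3 s + 49670.
So ω_n = √49670 = 223 rad/s and ζ = 162.3/(2·223) = 0.364.
t_s ≈ 3/(ζω_n) = 0.0370 s.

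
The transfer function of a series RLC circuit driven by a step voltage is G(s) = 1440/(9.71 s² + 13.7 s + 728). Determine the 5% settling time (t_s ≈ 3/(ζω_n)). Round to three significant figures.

Dividing through by 9.71: denominator becomes s² + 1.411 s + 74.97.
So ω_n = √74.97 = 8.66 rad/s and ζ = 1.411/(2·8.66) = 0.0815.
t_s ≈ 3/(ζω_n) = 4.25 s.

t_s ≈ 4.25 s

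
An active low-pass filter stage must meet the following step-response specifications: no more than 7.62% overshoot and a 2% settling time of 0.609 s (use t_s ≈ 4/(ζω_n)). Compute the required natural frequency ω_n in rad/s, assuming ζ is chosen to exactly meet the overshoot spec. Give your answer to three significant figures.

Inverting the overshoot relation: ζ = |ln 0.0762|/√(π² + ln²0.0762) = 0.634.
Then ω_n = 4/(ζ t_s) = 4/(0.634 × 0.609) = 10.4 rad/s.

ω_n ≈ 10.4 rad/s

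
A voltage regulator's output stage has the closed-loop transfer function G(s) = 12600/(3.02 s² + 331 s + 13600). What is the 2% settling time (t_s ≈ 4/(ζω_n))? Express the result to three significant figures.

t_s ≈ 0.0730 s

Dividing through by 3.02: denominator becomes s² + 109.6 s + 4503.
So ω_n = √4503 = 67.1 rad/s and ζ = 109.6/(2·67.1) = 0.817.
t_s ≈ 4/(ζω_n) = 0.0730 s.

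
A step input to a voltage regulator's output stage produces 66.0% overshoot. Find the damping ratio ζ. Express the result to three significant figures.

ζ ≈ 0.131

From %OS = 100·exp(−πζ/√(1−ζ²)), invert to get ζ = −ln(OS)/√(π² + ln²(OS)) with OS = 0.660.
−ln 0.660 = 0.4155, so ζ = 0.4155/√(π² + 0.1727) = 0.131.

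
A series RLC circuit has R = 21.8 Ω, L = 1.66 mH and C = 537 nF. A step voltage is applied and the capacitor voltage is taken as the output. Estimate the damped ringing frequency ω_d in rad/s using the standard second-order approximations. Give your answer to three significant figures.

For a series RLC circuit (capacitor voltage as output), ω_n = 1/√(LC) = 1/√(1.66 mH · 537 nF) = 33500 rad/s.
ζ = (R/2)·√(C/L) = (21.8/2)·√(537 nF/1.66 mH) = 0.196.
ω_d = ω_n√(1−ζ²) = 32800 rad/s.

ω_d ≈ 32800 rad/s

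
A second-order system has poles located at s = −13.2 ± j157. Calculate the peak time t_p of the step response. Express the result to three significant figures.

t_p = π/ω_d with ω_d = 157 (the imaginary part), so t_p = 0.0200 s.

t_p ≈ 0.0200 s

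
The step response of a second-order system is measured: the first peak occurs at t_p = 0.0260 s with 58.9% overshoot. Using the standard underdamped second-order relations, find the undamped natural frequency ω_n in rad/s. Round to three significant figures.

ω_n ≈ 123 rad/s

The overshoot fixes ζ = −ln(OS)/√(π²+ln²(OS)) = 0.166.
From t_p = π/ω_d, ω_d = π/0.0260 = 121 rad/s, so ω_n = ω_d/√(1−ζ²) = 123 rad/s.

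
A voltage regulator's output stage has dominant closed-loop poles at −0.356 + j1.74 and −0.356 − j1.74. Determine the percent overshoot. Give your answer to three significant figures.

|pole| = ω_n = √(0.356² + 1.74²) = 1.78 rad/s; ζ = cos θ = σ/ω_n = 0.200.
Overshoot: exp(−π·0.200/√(1−0.200²)) = 0.526, i.e. 52.6%.

%OS ≈ 52.6%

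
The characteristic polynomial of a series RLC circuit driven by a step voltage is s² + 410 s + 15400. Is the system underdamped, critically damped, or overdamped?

a² − 4b = 110000 > 0 (two distinct real roots); the system is overdamped.

overdamped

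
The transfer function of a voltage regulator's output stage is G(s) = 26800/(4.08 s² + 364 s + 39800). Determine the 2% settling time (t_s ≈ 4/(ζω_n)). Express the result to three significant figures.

t_s ≈ 0.0897 s

Dividing through by 4.08: denominator becomes s² + 89.22 s + 9755.
So ω_n = √9755 = 98.8 rad/s and ζ = 89.22/(2·98.8) = 0.452.
t_s ≈ 4/(ζω_n) = 0.0897 s.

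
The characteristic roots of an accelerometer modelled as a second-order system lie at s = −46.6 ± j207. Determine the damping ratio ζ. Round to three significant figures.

|pole| = ω_n = √(46.6² + 207²) = 212 rad/s; ζ = cos θ = σ/ω_n = 0.220.

ζ ≈ 0.220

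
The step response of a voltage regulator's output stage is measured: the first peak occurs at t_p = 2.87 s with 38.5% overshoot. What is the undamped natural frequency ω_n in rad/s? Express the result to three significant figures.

The overshoot fixes ζ = −ln(OS)/√(π²+ln²(OS)) = 0.291.
From t_p = π/ω_d, ω_d = π/2.87 = 1.09 rad/s, so ω_n = ω_d/√(1−ζ²) = 1.14 rad/s.

ω_n ≈ 1.14 rad/s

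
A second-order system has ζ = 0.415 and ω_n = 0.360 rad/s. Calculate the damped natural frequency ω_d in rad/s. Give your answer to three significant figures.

ω_d ≈ 0.328 rad/s

ω_d = ω_n√(1−ζ²) = 0.360·√0.828 = 0.328 rad/s.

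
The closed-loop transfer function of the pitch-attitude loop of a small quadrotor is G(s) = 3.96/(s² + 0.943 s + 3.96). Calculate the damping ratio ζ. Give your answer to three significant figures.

Comparing the denominator to s² + 2ζω_n s + ω_n²: ω_n = √3.96 = 1.99 rad/s, and 2ζω_n = 0.943 so ζ = 0.943/(2·1.99) = 0.237.

ζ ≈ 0.237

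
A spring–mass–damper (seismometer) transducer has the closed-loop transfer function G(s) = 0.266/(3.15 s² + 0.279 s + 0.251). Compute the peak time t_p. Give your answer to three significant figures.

t_p ≈ 11.3 s

Dividing through by 3.15: denominator becomes s² + 0.08857 s + 0.07968.
So ω_n = √0.07968 = 0.282 rad/s and ζ = 0.08857/(2·0.282) = 0.157.
The damped frequency ω_d = ω_n√(1−ζ²) = 0.279 rad/s. t_p = π/ω_d = 11.3 s.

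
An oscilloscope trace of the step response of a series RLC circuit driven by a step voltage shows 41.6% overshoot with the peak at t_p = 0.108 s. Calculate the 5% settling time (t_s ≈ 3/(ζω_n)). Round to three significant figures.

The overshoot fixes ζ = −ln(OS)/√(π²+ln²(OS)) = 0.269.
From t_p = π/ω_d, ω_d = π/0.108 = 29.1 rad/s, so ω_n = ω_d/√(1−ζ²) = 30.2 rad/s.
t_s ≈ 3/(ζω_n) = 3/(0.269·30.2) = 0.369 s.

t_s ≈ 0.369 s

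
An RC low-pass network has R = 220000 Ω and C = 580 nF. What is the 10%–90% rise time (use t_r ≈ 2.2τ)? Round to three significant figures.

τ = RC = 220000 × 580 nF = 0.128 s.
t_r ≈ 2.2τ = 0.281 s.

t_r ≈ 0.281 s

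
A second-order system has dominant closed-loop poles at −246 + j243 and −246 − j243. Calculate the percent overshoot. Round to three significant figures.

%OS ≈ 4.16%

With σ = 246, ω_d = 243: ω_n = √(σ²+ω_d²) = 346 rad/s, ζ = σ/ω_n = 0.711.
%OS = 100·exp(−πζ/√(1−ζ²)) = 4.16%.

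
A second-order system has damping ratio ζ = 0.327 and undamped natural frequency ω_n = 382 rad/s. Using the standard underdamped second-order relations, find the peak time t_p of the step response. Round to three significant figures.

t_p ≈ 0.00870 s

The damped frequency is ω_d = ω_n√(1−ζ²) = 382·√(1−0.107) = 361 rad/s.
Peak time t_p = π/ω_d = π/361 = 0.00870 s.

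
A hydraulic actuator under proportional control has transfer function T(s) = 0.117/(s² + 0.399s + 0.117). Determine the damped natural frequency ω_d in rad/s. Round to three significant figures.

ω_d ≈ 0.278 rad/s

ω_n = √0.117 = 0.342 rad/s; ζ = 0.399/(2·0.342) = 0.583.
ω_d = ω_n√(1−ζ²) = 0.278 rad/s.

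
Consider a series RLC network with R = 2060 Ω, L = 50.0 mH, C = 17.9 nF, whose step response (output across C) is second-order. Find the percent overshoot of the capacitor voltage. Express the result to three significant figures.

%OS ≈ 8.56%

For a series RLC circuit (capacitor voltage as output), ω_n = 1/√(LC) = 1/√(50.0 mH · 17.9 nF) = 33400 rad/s.
ζ = (R/2)·√(C/L) = (2060/2)·√(17.9 nF/50.0 mH) = 0.616.
%OS = 100·exp(−πζ/√(1−ζ²)) = 8.56%.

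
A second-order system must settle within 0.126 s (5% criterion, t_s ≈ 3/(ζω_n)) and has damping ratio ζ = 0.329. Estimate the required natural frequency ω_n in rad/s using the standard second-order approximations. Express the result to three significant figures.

Rearranging t_s ≈ 3/(ζω_n) gives ω_n = 3/(ζ·t_s) = 3/(0.329 × 0.126) = 72.4 rad/s.

ω_n ≈ 72.4 rad/s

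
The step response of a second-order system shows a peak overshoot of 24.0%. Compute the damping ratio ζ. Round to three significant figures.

ζ ≈ 0.414

From %OS = 100·exp(−πζ/√(1−ζ²)), invert to get ζ = −ln(OS)/√(π² + ln²(OS)) with OS = 0.240.
−ln 0.240 = 1.427, so ζ = 1.427/√(π² + 2.037) = 0.414.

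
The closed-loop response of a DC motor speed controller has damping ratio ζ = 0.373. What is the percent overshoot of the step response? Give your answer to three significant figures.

For an underdamped second-order system, %OS = 100·exp(−πζ/√(1−ζ²)).
πζ/√(1−ζ²) = π·0.373/√(1−0.139) = 1.263, so %OS = 100·e^(−1.263) = 28.3%.

%OS ≈ 28.3%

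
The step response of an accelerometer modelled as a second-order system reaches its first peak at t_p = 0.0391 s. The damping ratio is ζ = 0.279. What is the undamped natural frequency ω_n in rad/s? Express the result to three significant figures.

Peak time t_p = π/ω_d, so ω_d = π/t_p = π/0.0391 = 80.3 rad/s.
ω_n = ω_d/√(1−ζ²) = 80.3/√0.922 = 83.7 rad/s.

ω_n ≈ 83.7 rad/s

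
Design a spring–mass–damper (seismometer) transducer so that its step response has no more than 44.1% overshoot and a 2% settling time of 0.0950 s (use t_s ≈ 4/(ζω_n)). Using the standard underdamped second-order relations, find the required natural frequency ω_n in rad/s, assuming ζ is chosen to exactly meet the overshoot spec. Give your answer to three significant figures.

From %OS = 100·exp(−πζ/√(1−ζ²)), invert to get ζ = −ln(OS)/√(π² + ln²(OS)) with OS = 0.441.
−ln 0.441 = 0.8187, so ζ = 0.8187/√(π² + 0.6703) = 0.252.
From t_s ≈ 4/(ζω_n): ω_n = 4/(ζ·t_s) = 4/(0.252·0.0950) = 167 rad/s.

ω_n ≈ 167 rad/s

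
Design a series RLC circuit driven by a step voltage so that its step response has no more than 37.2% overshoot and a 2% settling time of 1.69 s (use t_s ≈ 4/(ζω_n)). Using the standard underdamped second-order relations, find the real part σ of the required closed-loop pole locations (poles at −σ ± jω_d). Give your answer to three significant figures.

The settling-time spec alone fixes σ = ζω_n = 4/t_s = 4/1.69 = 2.37.
(Overshoot then fixes ζ = 0.300 and hence ω_d = σ·√(1−ζ²)/ζ = 7.52 rad/s.)

σ ≈ 2.37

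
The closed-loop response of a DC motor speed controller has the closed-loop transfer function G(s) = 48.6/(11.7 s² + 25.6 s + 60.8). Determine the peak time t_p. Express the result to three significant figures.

t_p ≈ 1.57 s

Dividing through by 11.7: denominator becomes s² + 2.188 s + 5.197.
So ω_n = √5.197 = 2.28 rad/s and ζ = 2.188/(2·2.28) = 0.480.
The damped frequency ω_d = ω_n√(1−ζ²) = 2.00 rad/s. t_p = π/ω_d = 1.57 s.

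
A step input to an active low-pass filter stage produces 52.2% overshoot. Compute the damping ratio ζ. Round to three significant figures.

ζ = −ln(OS)/√(π² + (ln OS)²). With OS = 0.522, ln OS = −0.6501 and ζ = 0.6501/3.208 = 0.203.

ζ ≈ 0.203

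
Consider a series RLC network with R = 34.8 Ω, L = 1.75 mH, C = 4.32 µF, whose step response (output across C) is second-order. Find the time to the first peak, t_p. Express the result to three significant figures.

For a series RLC circuit (capacitor voltage as output), ω_n = 1/√(LC) = 1/√(1.75 mH · 4.32 µF) = 11500 rad/s.
ζ = (R/2)·√(C/L) = (34.8/2)·√(4.32 µF/1.75 mH) = 0.865.
ω_d = 11500·√(1 − 0.865²) = 5780 rad/s. t_p = π/ω_d = 0.000543 s.

t_p ≈ 0.000543 s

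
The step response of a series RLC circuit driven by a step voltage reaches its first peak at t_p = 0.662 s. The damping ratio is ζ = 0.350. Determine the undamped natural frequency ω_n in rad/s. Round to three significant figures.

Peak time t_p = π/ω_d, so ω_d = π/t_p = π/0.662 = 4.75 rad/s.
ω_n = ω_d/√(1−ζ²) = 4.75/√0.878 = 5.07 rad/s.

ω_n ≈ 5.07 rad/s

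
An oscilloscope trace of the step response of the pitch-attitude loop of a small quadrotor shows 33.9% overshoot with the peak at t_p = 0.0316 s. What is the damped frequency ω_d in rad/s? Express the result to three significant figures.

ω_d ≈ 99.4 rad/s

t_p = π/ω_d, so ω_d = π/0.0316 = 99.4 rad/s.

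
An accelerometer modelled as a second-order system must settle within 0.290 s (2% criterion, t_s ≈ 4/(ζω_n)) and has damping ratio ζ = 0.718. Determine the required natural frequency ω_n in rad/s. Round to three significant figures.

Rearranging t_s ≈ 4/(ζω_n) gives ω_n = 4/(ζ·t_s) = 4/(0.718 × 0.290) = 19.2 rad/s.

ω_n ≈ 19.2 rad/s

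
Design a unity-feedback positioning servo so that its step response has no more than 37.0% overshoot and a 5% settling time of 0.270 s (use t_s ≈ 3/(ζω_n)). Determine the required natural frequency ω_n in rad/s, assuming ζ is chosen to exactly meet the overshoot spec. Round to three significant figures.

From %OS = 100·exp(−πζ/√(1−ζ²)), invert to get ζ = −ln(OS)/√(π² + ln²(OS)) with OS = 0.370.
−ln 0.370 = 0.9943, so ζ = 0.9943/√(π² + 0.9885) = 0.302.
Then ω_n = 3/(ζ t_s) = 3/(0.302 × 0.270) = 36.8 rad/s.

ω_n ≈ 36.8 rad/s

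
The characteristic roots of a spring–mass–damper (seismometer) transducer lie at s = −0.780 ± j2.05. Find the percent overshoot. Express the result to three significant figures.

The poles are at −σ ± jω_d with σ = 0.780 and ω_d = 2.05, so ω_n = √(σ²+ω_d²) = 2.19 rad/s and ζ = σ/ω_n = 0.356.
%OS = 100 e^{−πζ/√(1−ζ²)} with ζ = 0.356 gives 30.3%.

%OS ≈ 30.3%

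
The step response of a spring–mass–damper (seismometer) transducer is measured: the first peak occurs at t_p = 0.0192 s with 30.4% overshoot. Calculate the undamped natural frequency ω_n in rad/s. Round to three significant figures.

ω_n ≈ 175 rad/s

The overshoot fixes ζ = −ln(OS)/√(π²+ln²(OS)) = 0.354.
t_p = π/ω_d ⇒ ω_d = 164 rad/s; then ω_n = ω_d/√(1−ζ²) = 175 rad/s.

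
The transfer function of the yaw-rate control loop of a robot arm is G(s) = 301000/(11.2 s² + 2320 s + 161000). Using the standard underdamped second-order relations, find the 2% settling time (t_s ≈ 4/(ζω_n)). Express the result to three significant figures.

t_s ≈ 0.0386 s

Dividing through by 11.2: denominator becomes s² + 207.1 s + 14380.
So ω_n = √14380 = 120 rad/s and ζ = 207.1/(2·120) = 0.864.
t_s ≈ 4/(ζω_n) = 0.0386 s.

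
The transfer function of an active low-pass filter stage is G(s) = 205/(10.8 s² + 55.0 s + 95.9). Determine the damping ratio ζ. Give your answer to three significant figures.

Dividing through by 10.8: denominator becomes s² + 5.093 s + 8.880.
So ω_n = √8.880 = 2.98 rad/s and ζ = 5.093/(2·2.98) = 0.854.

ζ ≈ 0.854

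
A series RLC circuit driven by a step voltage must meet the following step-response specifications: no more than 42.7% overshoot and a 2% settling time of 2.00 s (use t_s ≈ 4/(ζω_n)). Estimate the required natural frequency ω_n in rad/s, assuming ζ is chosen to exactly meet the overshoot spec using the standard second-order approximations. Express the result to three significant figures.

ω_n ≈ 7.65 rad/s

ζ = −ln(OS)/√(π² + (ln OS)²). With OS = 0.427, ln OS = −0.8510 and ζ = 0.8510/3.255 = 0.261.
From t_s ≈ 4/(ζω_n): ω_n = 4/(ζ·t_s) = 4/(0.261·2.00) = 7.65 rad/s.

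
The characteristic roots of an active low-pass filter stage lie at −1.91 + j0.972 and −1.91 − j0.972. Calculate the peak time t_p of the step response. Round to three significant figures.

t_p ≈ 3.23 s

t_p = π/ω_d with ω_d = 0.972 (the imaginary part), so t_p = 3.23 s.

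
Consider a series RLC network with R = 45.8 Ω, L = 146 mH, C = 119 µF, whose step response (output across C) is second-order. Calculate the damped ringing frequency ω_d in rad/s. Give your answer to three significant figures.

For a series RLC circuit (capacitor voltage as output), ω_n = 1/√(LC) = 1/√(146 mH · 119 µF) = 240 rad/s.
ζ = (R/2)·√(C/L) = (45.8/2)·√(119 µF/146 mH) = 0.654.
The damped frequency ω_d = ω_n√(1−ζ²) = 182 rad/s.

ω_d ≈ 182 rad/s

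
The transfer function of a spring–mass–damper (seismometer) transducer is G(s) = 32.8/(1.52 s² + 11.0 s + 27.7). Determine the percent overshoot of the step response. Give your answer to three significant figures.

%OS ≈ 0.661%

Dividing through by 1.52: denominator becomes s² + 7.237 s + 18.22.
So ω_n = √18.22 = 4.27 rad/s and ζ = 7.237/(2·4.27) = 0.848.
%OS = 100 e^{−πζ/√(1−ζ²)} with ζ = 0.848 gives 0.661%.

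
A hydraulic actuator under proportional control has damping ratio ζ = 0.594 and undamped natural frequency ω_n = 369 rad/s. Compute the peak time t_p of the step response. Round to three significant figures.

The damped frequency is ω_d = ω_n√(1−ζ²) = 369·√(1−0.353) = 297 rad/s.
Peak time t_p = π/ω_d = π/297 = 0.0106 s.

t_p ≈ 0.0106 s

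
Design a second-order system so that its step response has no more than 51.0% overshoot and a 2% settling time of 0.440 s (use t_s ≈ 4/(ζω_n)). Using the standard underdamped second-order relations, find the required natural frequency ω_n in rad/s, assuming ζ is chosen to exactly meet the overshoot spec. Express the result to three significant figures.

ω_n ≈ 43.4 rad/s

From %OS = 100·exp(−πζ/√(1−ζ²)), invert to get ζ = −ln(OS)/√(π² + ln²(OS)) with OS = 0.510.
−ln 0.510 = 0.6733, so ζ = 0.6733/√(π² + 0.4534) = 0.210.
Then ω_n = 4/(ζ t_s) = 4/(0.210 × 0.440) = 43.4 rad/s.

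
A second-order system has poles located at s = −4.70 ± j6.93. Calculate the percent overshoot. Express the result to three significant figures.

With σ = 4.70, ω_d = 6.93: ω_n = √(σ²+ω_d²) = 8.37 rad/s, ζ = σ/ω_n = 0.561.
%OS = 100·exp(−πζ/√(1−ζ²)) = 11.9%.

%OS ≈ 11.9%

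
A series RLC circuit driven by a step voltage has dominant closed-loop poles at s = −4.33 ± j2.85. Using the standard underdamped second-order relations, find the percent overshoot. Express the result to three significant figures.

%OS ≈ 0.845%

With σ = 4.33, ω_d = 2.85: ω_n = √(σ²+ω_d²) = 5.18 rad/s, ζ = σ/ω_n = 0.835.
%OS = 100·exp(−πζ/√(1−ζ²)) = 0.845%.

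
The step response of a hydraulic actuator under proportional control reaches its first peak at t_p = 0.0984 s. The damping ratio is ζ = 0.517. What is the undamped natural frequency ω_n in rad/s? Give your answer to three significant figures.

ω_n ≈ 37.3 rad/s

Peak time t_p = π/ω_d, so ω_d = π/t_p = π/0.0984 = 31.9 rad/s.
ω_n = ω_d/√(1−ζ²) = 31.9/√0.733 = 37.3 rad/s.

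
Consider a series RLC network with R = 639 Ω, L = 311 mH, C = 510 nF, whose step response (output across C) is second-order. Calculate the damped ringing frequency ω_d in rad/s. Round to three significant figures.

ω_d ≈ 2290 rad/s

For a series RLC circuit (capacitor voltage as output), ω_n = 1/√(LC) = 1/√(311 mH · 510 nF) = 2510 rad/s.
ζ = (R/2)·√(C/L) = (639/2)·√(510 nF/311 mH) = 0.409.
The damped frequency ω_d = ω_n√(1−ζ²) = 2290 rad/s.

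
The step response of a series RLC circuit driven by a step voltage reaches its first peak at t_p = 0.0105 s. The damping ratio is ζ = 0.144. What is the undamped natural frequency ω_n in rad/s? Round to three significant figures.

ω_n ≈ 302 rad/s

Peak time t_p = π/ω_d, so ω_d = π/t_p = π/0.0105 = 299 rad/s.
ω_n = ω_d/√(1−ζ²) = 299/√0.979 = 302 rad/s.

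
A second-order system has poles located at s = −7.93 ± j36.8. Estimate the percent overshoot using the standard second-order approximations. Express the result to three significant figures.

%OS ≈ 50.8%

|pole| = ω_n = √(7.93² + 36.8²) = 37.6 rad/s; ζ = cos θ = σ/ω_n = 0.211.
%OS = 100 e^{−πζ/√(1−ζ²)} with ζ = 0.211 gives 50.8%.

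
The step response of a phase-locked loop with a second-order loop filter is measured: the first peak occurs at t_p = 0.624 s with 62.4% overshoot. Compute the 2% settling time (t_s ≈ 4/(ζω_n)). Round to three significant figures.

t_s ≈ 5.29 s

From the overshoot, ζ = −ln(OS)/√(π²+ln²(OS)) = 0.148.
t_p = π/ω_d ⇒ ω_d = 5.03 rad/s; then ω_n = ω_d/√(1−ζ²) = 5.09 rad/s.
t_s ≈ 4/(ζω_n) = 4/(0.148·5.09) = 5.29 s.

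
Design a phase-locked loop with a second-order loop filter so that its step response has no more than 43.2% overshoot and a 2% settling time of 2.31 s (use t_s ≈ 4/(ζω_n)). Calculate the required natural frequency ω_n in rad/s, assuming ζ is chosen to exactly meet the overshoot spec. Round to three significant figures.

From %OS = 100·exp(−πζ/√(1−ζ²)), invert to get ζ = −ln(OS)/√(π² + ln²(OS)) with OS = 0.432.
−ln 0.432 = 0.8393, so ζ = 0.8393/√(π² + 0.7045) = 0.258.
Then ω_n = 4/(ζ t_s) = 4/(0.258 × 2.31) = 6.71 rad/s.

ω_n ≈ 6.71 rad/s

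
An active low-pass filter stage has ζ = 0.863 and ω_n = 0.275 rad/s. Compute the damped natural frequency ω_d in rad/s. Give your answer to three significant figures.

ω_d ≈ 0.139 rad/s

ω_d = ω_n√(1−ζ²) = 0.275·√0.255 = 0.139 rad/s.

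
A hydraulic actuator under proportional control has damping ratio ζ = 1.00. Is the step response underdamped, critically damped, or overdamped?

Since ζ = 1, the system is critically damped.

critically damped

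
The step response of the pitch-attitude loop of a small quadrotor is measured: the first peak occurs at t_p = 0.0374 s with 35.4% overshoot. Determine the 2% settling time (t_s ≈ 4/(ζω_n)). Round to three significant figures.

t_s ≈ 0.144 s

The overshoot fixes ζ = −ln(OS)/√(π²+ln²(OS)) = 0.314.
From t_p = π/ω_d, ω_d = π/0.0374 = 84.0 rad/s, so ω_n = ω_d/√(1−ζ²) = 88.5 rad/s.
t_s ≈ 4/(ζω_n) = 4/(0.314·88.5) = 0.144 s.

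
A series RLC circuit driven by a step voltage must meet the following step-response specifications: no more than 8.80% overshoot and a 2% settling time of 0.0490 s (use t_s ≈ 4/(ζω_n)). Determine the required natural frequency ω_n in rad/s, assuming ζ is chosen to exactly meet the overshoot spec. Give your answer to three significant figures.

Inverting the overshoot relation: ζ = |ln 0.0880|/√(π² + ln²0.0880) = 0.612.
Then ω_n = 4/(ζ t_s) = 4/(0.612 × 0.0490) = 133 rad/s.

ω_n ≈ 133 rad/s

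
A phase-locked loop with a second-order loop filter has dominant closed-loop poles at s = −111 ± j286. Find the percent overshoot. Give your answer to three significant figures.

%OS ≈ 29.5%

The poles are at −σ ± jω_d with σ = 111 and ω_d = 286, so ω_n = √(σ²+ω_d²) = 307 rad/s and ζ = σ/ω_n = 0.362.
%OS = 100·exp(−πζ/√(1−ζ²)) = 29.5%.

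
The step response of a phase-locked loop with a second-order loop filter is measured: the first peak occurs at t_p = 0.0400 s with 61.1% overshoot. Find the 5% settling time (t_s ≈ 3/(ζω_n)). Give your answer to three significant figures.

t_s ≈ 0.244 s

ζ from %OS: ζ = |ln 0.611|/√(π²+ln²0.611) = 0.155.
t_p = π/ω_d ⇒ ω_d = 78.5 rad/s; then ω_n = ω_d/√(1−ζ²) = 79.5 rad/s.
t_s ≈ 3/(ζω_n) = 3/(0.155·79.5) = 0.244 s.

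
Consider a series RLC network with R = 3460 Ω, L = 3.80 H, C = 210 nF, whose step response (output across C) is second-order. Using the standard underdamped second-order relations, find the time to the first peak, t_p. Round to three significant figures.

t_p ≈ 0.00307 s

For a series RLC circuit (capacitor voltage as output), ω_n = 1/√(LC) = 1/√(3.80 H · 210 nF) = 1120 rad/s.
ζ = (R/2)·√(C/L) = (3460/2)·√(210 nF/3.80 H) = 0.407.
ω_d = ω_n√(1−ζ²) = 1020 rad/s. t_p = π/ω_d = 0.00307 s.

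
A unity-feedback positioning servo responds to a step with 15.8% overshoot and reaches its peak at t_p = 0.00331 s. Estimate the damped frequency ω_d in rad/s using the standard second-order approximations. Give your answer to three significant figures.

ω_d ≈ 949 rad/s

t_p = π/ω_d, so ω_d = π/0.00331 = 949 rad/s.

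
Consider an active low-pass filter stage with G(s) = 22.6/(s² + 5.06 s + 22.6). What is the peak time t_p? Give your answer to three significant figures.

Matching coefficients with s² + 2ζω_n s + ω_n² gives ω_n² = 22.6 ⇒ ω_n = 4.75 rad/s, and ζ = 5.06/(2ω_n) = 0.532.
The damped frequency ω_d = ω_n√(1−ζ²) = 4.02 rad/s. Then t_p = π/ω_d = 0.781 s.

t_p ≈ 0.781 s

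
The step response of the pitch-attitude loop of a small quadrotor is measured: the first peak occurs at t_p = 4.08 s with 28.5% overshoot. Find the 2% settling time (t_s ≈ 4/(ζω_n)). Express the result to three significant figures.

t_s ≈ 13.0 s

From the overshoot, ζ = −ln(OS)/√(π²+ln²(OS)) = 0.371.
From t_p = π/ω_d, ω_d = π/4.08 = 0.770 rad/s, so ω_n = ω_d/√(1−ζ²) = 0.829 rad/s.
t_s ≈ 4/(ζω_n) = 4/(0.371·0.829) = 13.0 s.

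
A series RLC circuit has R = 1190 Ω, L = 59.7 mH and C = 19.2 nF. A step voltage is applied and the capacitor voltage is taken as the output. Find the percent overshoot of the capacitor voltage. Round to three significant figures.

For a series RLC circuit (capacitor voltage as output), ω_n = 1/√(LC) = 1/√(59.7 mH · 19.2 nF) = 29500 rad/s.
ζ = (R/2)·√(C/L) = (1190/2)·√(19.2 nF/59.7 mH) = 0.337.
Overshoot: exp(−π·0.337/√(1−0.337²)) = 0.324, i.e. 32.4%.

%OS ≈ 32.4%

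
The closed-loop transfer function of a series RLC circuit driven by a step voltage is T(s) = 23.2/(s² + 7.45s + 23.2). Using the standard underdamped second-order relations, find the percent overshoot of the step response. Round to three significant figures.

Comparing the denominator to s² + 2ζω_n s + ω_n²: ω_n = √23.2 = 4.82 rad/s, and 2ζω_n = 7.45 so ζ = 7.45/(2·4.82) = 0.773.
Overshoot: exp(−π·0.773/√(1−0.773²)) = 0.0217, i.e. 2.17%.

%OS ≈ 2.17%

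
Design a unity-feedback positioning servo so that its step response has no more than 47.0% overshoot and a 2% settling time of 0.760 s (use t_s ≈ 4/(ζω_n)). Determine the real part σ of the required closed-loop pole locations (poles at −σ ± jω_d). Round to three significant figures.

σ ≈ 5.26

The settling-time spec alone fixes σ = ζω_n = 4/t_s = 4/0.760 = 5.26.
(Overshoot then fixes ζ = 0.234 and hence ω_d = σ·√(1−ζ²)/ζ = 21.9 rad/s.)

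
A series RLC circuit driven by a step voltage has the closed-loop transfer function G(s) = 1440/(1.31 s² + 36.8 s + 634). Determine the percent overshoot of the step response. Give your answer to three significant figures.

Dividing through by 1.31: denominator becomes s² + 28.09 s + 484.0.
So ω_n = √484.0 = 22.0 rad/s and ζ = 28.09/(2·22.0) = 0.638.
%OS = 100·exp(−πζ/√(1−ζ²)) = 7.38%.

%OS ≈ 7.38%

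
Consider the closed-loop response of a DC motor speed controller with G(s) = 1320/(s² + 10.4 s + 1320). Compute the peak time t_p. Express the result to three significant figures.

t_p ≈ 0.0874 s

Matching coefficients with s² + 2ζω_n s + ω_n² gives ω_n² = 1320 ⇒ ω_n = 36.3 rad/s, and ζ = 10.4/(2ω_n) = 0.143.
ω_d = 36.3·√(1 − 0.143²) = 36.0 rad/s. Then t_p = π/ω_d = 0.0874 s.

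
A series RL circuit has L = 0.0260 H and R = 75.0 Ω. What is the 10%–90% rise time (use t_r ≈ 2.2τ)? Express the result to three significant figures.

t_r ≈ 0.000763 s

τ = L/R = 0.0260/75.0 = 0.000347 s.
t_r ≈ 2.2τ = 0.000763 s.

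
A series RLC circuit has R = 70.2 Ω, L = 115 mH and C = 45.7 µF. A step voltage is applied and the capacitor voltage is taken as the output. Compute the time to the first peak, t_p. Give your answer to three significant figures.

t_p ≈ 0.0101 s

For a series RLC circuit (capacitor voltage as output), ω_n = 1/√(LC) = 1/√(115 mH · 45.7 µF) = 436 rad/s.
ζ = (R/2)·√(C/L) = (70.2/2)·√(45.7 µF/115 mH) = 0.700.
ω_d = ω_n√(1−ζ²) = 312 rad/s. t_p = π/ω_d = 0.0101 s.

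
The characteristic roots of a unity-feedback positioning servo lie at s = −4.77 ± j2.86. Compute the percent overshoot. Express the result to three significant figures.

%OS ≈ 0.530%

The poles are at −σ ± jω_d with σ = 4.77 and ω_d = 2.86, so ω_n = √(σ²+ω_d²) = 5.56 rad/s and ζ = σ/ω_n = 0.858.
Overshoot: exp(−π·0.858/√(1−0.858²)) = 0.00530, i.e. 0.530%.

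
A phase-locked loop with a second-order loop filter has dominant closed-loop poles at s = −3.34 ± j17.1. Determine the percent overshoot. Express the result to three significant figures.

%OS ≈ 54.1%

The poles are at −σ ± jω_d with σ = 3.34 and ω_d = 17.1, so ω_n = √(σ²+ω_d²) = 17.4 rad/s and ζ = σ/ω_n = 0.192.
%OS = 100·exp(−πζ/√(1−ζ²)) = 54.1%.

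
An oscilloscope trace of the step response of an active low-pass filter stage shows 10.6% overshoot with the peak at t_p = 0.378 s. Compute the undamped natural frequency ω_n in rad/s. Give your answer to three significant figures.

ω_n ≈ 10.2 rad/s

From the overshoot, ζ = −ln(OS)/√(π²+ln²(OS)) = 0.581.
From t_p = π/ω_d, ω_d = π/0.378 = 8.31 rad/s, so ω_n = ω_d/√(1−ζ²) = 10.2 rad/s.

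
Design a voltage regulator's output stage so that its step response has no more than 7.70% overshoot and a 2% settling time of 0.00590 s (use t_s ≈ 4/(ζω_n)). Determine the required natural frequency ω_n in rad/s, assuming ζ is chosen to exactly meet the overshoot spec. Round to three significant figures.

ω_n ≈ 1070 rad/s

From %OS = 100·exp(−πζ/√(1−ζ²)), invert to get ζ = −ln(OS)/√(π² + ln²(OS)) with OS = 0.0770.
−ln 0.0770 = 2.564, so ζ = 2.564/√(π² + 6.574) = 0.632.
Then ω_n = 4/(ζ t_s) = 4/(0.632 × 0.00590) = 1070 rad/s.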